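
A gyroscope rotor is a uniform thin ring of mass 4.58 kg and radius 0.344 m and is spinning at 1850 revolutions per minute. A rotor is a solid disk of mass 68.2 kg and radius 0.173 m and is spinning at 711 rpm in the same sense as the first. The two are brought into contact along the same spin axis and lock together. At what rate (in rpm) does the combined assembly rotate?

|ω_f| ≈ 1110 rpm

No external torque acts about the common axis, so total angular momentum is conserved.
Moments of inertia: I_A = (4.58)(0.344)² = 0.5420 kg·m²; I_B = ½(68.2)(0.173)² = 1.021 kg·m².
Taking A's sense as positive: L = (0.5420)(1850) + (1.021)(711) = 1728 kg·m²·rpm.
Combined I = 0.5420 + 1.021 = 1.563 kg·m².
ω_f = L / I = 1728 / 1.563 = 1106 rpm.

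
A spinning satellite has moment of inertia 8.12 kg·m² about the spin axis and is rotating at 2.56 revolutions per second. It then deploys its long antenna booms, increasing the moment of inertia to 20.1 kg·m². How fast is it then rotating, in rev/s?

ω₂ ≈ 1.03 rev/s

With no external torque about the axis, L is conserved: I₁ω₁ = I₂ω₂.
ω₂ = I₁ω₁ / I₂ = (8.120)(2.56 rev/s) / (20.10) = 1.034 rev/s.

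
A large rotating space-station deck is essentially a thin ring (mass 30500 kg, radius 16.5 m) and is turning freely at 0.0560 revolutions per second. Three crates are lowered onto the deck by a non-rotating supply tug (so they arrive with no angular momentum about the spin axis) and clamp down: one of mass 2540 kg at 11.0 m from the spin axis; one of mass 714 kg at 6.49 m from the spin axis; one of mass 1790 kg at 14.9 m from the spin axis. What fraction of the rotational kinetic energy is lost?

No external torque acts about the spin axis; L_before = L_after.
I_p = (30500)(16.5)² = 8.304e+06 kg·m².
Added inertia Σmr² = (2540)(11.0)² + (714)(6.49)² + (1790)(14.9)² = 7.348e+05 kg·m²; I_f = 8.304e+06 + 7.348e+05 = 9.038e+06 kg·m².
ω_f = I_p ω_i / I_f = (8.304e+06)(0.0560) / 9.038e+06 = 0.05145 rev/s.
KE_i = ½(8.304e+06)(0.3519 rad/s)² = 5.140e+05 J; KE_f = ½(9.038e+06)(0.3233)² = 4.722e+05 J.
Fraction lost = 0.08130.

fraction ≈ 0.0813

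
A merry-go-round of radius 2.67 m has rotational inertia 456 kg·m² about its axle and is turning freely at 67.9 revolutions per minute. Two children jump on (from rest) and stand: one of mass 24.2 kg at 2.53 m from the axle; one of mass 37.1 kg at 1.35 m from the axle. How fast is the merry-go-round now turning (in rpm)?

ω_f ≈ 45.6 rpm

The added mass arrives with no angular momentum about the axle, and any external torque about the axle is negligible, so the system's angular momentum is conserved.
Added inertia Σmr² = (24.2)(2.53)² + (37.1)(1.35)² = 222.5 kg·m²; I_f = 456.0 + 222.5 = 678.5 kg·m².
ω_f = I_p ω_i / I_f = (456.0)(67.9) / 678.5 = 45.63 rpm.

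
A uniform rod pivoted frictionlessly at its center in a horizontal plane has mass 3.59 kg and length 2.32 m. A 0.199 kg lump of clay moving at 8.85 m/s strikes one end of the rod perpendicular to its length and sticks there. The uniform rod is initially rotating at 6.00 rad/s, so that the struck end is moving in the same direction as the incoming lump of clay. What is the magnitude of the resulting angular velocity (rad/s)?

|ω_f| ≈ 6.23 rad/s

About the pivot the impulsive forces during the collision are internal, so angular momentum about that axis is conserved.
I_p = (1/12)(3.59)(2.32)² = 1.610 kg·m². Taking the sense of the lump of clay's angular momentum as positive, L_{lump} = m v R = (0.199)(8.85)(2.32/2) = 2.043 kg·m²/s.
L_i = +I_p ω_p + m v R = +(1.610)(6.00) + 2.043 = 11.70 kg·m²/s.
After sticking, I_f = I_p + m R² = 1.610 + (0.199)(2.32/2)² = 1.878 kg·m².
ω_f = L_i / I_f = 11.70 / 1.878 = 6.232 rad/s.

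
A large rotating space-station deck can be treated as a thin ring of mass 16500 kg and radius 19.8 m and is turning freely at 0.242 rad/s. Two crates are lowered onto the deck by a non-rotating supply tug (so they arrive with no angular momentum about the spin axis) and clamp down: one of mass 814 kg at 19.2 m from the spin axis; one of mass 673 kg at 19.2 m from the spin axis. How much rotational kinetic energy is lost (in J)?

No external torque acts about the spin axis; L_before = L_after.
I_p = (16500)(19.8)² = 6.469e+06 kg·m².
Added inertia Σmr² = (814)(19.2)² + (673)(19.2)² = 5.482e+05 kg·m²; I_f = 6.469e+06 + 5.482e+05 = 7.017e+06 kg·m².
ω_f = I_p ω_i / I_f = (6.469e+06)(0.242) / 7.017e+06 = 0.2231 rad/s.
KE_i = ½(6.469e+06)(0.2420 rad/s)² = 1.894e+05 J; KE_f = ½(7.017e+06)(0.2231)² = 1.746e+05 J.

energy lost ≈ 14800 J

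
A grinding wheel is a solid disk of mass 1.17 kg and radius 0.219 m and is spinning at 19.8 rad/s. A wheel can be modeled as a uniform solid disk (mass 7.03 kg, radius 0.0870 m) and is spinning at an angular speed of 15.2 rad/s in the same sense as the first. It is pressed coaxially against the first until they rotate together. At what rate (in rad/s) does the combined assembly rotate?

|ω_f| ≈ 17.6 rad/s

The coupling torques are internal; angular momentum about the shared axis is conserved.
Moments of inertia: I_A = ½(1.17)(0.219)² = 0.02806 kg·m²; I_B = ½(7.03)(0.0870)² = 0.02661 kg·m².
Taking A's sense as positive: L = (0.02806)(19.8) + (0.02661)(15.2) = 0.9599 kg·m²·rad/s.
Combined I = 0.02806 + 0.02661 = 0.05466 kg·m².
ω_f = L / I = 0.9599 / 0.05466 = 17.56 rad/s.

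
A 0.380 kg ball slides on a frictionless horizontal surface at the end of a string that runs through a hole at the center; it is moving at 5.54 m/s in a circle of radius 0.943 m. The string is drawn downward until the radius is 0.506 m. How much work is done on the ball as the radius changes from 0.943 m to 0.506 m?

W ≈ 14.4 J

Central (radial) force ⇒ zero torque about the center ⇒ m v r is constant.
v₂ = v₁ r₁ / r₂ = (5.54)(0.943) / (0.506) = 10.32 m/s.
W = ΔKE = ½m(v₂² − v₁²) = 14.42 J.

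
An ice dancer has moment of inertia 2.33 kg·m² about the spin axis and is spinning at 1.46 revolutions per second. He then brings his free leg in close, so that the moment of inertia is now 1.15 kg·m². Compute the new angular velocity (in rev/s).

With no external torque about the axis, L is conserved: I₁ω₁ = I₂ω₂.
ω₂ = I₁ω₁ / I₂ = (2.330)(1.46 rev/s) / (1.150) = 2.958 rev/s.

ω₂ ≈ 2.96 rev/s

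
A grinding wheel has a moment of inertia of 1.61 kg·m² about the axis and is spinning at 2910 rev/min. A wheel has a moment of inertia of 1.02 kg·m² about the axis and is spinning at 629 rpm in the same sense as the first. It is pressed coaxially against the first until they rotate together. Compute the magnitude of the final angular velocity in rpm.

No external torque acts about the common axis, so total angular momentum is conserved.
Taking A's sense as positive: L = (1.610)(2910) + (1.020)(629) = 5327 kg·m²·rpm.
Combined I = 1.610 + 1.020 = 2.630 kg·m².
ω_f = L / I = 5327 / 2.630 = 2025 rpm.

|ω_f| ≈ 2030 rpm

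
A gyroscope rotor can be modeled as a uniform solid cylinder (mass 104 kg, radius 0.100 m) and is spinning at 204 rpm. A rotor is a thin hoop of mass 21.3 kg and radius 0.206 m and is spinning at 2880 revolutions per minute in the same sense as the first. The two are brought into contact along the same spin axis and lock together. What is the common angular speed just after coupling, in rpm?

The coupling torques are internal; angular momentum about the shared axis is conserved.
Moments of inertia: I_A = ½(104)(0.100)² = 0.5200 kg·m²; I_B = (21.3)(0.206)² = 0.9039 kg·m².
Taking A's sense as positive: L = (0.5200)(204) + (0.9039)(2880) = 2709 kg·m²·rpm.
Combined I = 0.5200 + 0.9039 = 1.424 kg·m².
ω_f = L / I = 2709 / 1.424 = 1903 rpm.

|ω_f| ≈ 1900 rpm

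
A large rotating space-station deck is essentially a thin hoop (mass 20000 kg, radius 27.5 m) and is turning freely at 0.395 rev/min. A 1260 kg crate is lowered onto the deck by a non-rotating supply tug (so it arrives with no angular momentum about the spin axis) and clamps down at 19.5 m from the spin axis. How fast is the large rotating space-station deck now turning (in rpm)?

No external torque acts about the spin axis; L_before = L_after.
I_p = (20000)(27.5)² = 1.512e+07 kg·m².
Added inertia Σmr² = (1260)(19.5)² = 4.791e+05 kg·m²; I_f = 1.512e+07 + 4.791e+05 = 1.560e+07 kg·m².
ω_f = I_p ω_i / I_f = (1.512e+07)(0.395) / 1.560e+07 = 0.3829 rpm.

ω_f ≈ 0.383 rpm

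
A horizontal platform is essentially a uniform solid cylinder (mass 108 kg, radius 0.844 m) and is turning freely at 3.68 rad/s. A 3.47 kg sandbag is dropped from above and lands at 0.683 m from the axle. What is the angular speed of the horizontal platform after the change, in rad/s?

The added mass arrives with no angular momentum about the axle, and any external torque about the axle is negligible, so the system's angular momentum is conserved.
I_p = ½(108)(0.844)² = 38.47 kg·m².
Added inertia Σmr² = (3.47)(0.683)² = 1.619 kg·m²; I_f = 38.47 + 1.619 = 40.08 kg·m².
ω_f = I_p ω_i / I_f = (38.47)(3.68) / 40.08 = 3.531 rad/s.

ω_f ≈ 3.53 rad/s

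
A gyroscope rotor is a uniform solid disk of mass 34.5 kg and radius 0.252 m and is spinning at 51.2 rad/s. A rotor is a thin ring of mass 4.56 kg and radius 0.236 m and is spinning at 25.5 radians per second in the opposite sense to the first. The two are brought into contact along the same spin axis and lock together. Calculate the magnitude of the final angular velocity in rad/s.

|ω_f| ≈ 36.8 rad/s

No external torque acts about the common axis, so total angular momentum is conserved.
Moments of inertia: I_A = ½(34.5)(0.252)² = 1.095 kg·m²; I_B = (4.56)(0.236)² = 0.2540 kg·m².
Taking A's sense as positive: L = (1.095)(51.2) − (0.2540)(25.5) = 49.61 kg·m²·rad/s.
Combined I = 1.095 + 0.2540 = 1.349 kg·m².
ω_f = L / I = 49.61 / 1.349 = 36.76 rad/s.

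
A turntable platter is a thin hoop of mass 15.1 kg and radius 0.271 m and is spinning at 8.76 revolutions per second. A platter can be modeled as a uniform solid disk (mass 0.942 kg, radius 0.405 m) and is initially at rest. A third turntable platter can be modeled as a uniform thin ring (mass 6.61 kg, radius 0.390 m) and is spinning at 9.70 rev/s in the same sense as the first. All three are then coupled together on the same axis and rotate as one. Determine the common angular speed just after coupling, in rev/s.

No external torque acts about the common axis, so total angular momentum is conserved.
Moments of inertia: I_A = (15.1)(0.271)² = 1.109 kg·m²; I_B = ½(0.942)(0.405)² = 0.07726 kg·m²; I_C = (6.61)(0.390)² = 1.005 kg·m².
Taking A's sense as positive: L = (1.109)(8.76) + (1.005)(9.70) = 19.47 kg·m²·rev/s.
Combined I = 1.109 + 0.07726 + 1.005 = 2.192 kg·m².
ω_f = L / I = 19.47 / 2.192 = 8.882 rev/s.

|ω_f| ≈ 8.88 rev/s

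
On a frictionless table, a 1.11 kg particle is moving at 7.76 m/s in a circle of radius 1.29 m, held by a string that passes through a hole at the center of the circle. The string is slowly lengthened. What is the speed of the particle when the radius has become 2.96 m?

v₂ ≈ 3.38 m/s

Central (radial) force ⇒ zero torque about the center ⇒ m v r is constant.
v₂ = v₁ r₁ / r₂ = (7.76)(1.29) / (2.96) = 3.382 m/s.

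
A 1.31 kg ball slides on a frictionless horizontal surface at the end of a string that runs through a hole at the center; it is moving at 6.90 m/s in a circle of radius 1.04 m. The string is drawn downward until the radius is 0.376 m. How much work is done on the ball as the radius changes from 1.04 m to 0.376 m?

The only horizontal force on the mass is along the cord (radial), so it exerts no torque about the hole and angular momentum m v r is conserved.
v₂ = v₁ r₁ / r₂ = (6.90)(1.04) / (0.376) = 19.09 m/s.
W = ΔKE = ½m(v₂² − v₁²) = 207.4 J.

W ≈ 207 J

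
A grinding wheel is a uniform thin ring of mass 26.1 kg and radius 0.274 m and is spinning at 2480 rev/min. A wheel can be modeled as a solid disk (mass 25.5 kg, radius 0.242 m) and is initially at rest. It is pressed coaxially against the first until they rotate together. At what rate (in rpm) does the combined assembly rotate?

|ω_f| ≈ 1800 rpm

The coupling torques are internal; angular momentum about the shared axis is conserved.
Moments of inertia: I_A = (26.1)(0.274)² = 1.959 kg·m²; I_B = ½(25.5)(0.242)² = 0.7467 kg·m².
Taking A's sense as positive: L = (1.959)(2480) = 4860 kg·m²·rpm.
Combined I = 1.959 + 0.7467 = 2.706 kg·m².
ω_f = L / I = 4860 / 2.706 = 1796 rpm.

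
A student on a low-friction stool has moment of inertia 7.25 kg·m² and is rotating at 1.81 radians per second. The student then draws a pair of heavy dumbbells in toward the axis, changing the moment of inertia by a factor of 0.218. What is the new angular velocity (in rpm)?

ω₂ ≈ 79.3 rpm

Angular momentum about the spin axis is conserved since the torque about it is zero.
I₂ = 0.218 × 7.25 = 1.581 kg·m².
ω₂ = I₁ω₁ / I₂ = (7.250)(1.81 rad/s) / (1.581) = 8.303 rad/s = 79.29 rpm.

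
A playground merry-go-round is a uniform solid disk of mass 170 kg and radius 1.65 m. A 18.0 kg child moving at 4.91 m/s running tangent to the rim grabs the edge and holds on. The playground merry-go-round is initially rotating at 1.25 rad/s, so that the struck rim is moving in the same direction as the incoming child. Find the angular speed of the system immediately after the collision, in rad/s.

About the axle the impulsive forces during the collision are internal, so angular momentum about that axis is conserved.
I_p = ½(170)(1.65)² = 231.4 kg·m². Taking the sense of the child's angular momentum as positive, L_{child} = m v R = (18.0)(4.91)(1.65) = 145.8 kg·m²/s.
L_i = +I_p ω_p + m v R = +(231.4)(1.25) + 145.8 = 435.1 kg·m²/s.
After sticking, I_f = I_p + m R² = 231.4 + (18.0)(1.65)² = 280.4 kg·m².
ω_f = L_i / I_f = 435.1 / 280.4 = 1.552 rad/s.

|ω_f| ≈ 1.55 rad/s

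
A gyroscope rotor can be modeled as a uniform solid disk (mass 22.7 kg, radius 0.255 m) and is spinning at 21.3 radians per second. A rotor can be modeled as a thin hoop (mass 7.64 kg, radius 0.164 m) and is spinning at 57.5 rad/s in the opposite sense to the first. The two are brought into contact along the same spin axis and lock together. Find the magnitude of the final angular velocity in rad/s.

|ω_f| ≈ 4.14 rad/s

No external torque acts about the common axis, so total angular momentum is conserved.
Moments of inertia: I_A = ½(22.7)(0.255)² = 0.7380 kg·m²; I_B = (7.64)(0.164)² = 0.2055 kg·m².
Taking A's sense as positive: L = (0.7380)(21.3) − (0.2055)(57.5) = 3.905 kg·m²·rad/s.
Combined I = 0.7380 + 0.2055 = 0.9435 kg·m².
ω_f = L / I = 3.905 / 0.9435 = 4.138 rad/s.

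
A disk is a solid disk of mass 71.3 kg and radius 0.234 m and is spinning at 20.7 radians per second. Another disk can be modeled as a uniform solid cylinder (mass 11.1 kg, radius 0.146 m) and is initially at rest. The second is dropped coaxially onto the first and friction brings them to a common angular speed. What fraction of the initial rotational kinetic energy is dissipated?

The coupling torques are internal; angular momentum about the shared axis is conserved.
Moments of inertia: I_A = ½(71.3)(0.234)² = 1.952 kg·m²; I_B = ½(11.1)(0.146)² = 0.1183 kg·m².
Taking A's sense as positive: L = (1.952)(20.7) = 40.41 kg·m²·rad/s.
Combined I = 1.952 + 0.1183 = 2.070 kg·m².
ω_f = L / I = 40.41 / 2.070 = 19.52 rad/s.
KE_i = ½ΣIω² = 418.2 J; KE_f = ½(2.070)(19.52)² = 394.3 J.
Fraction dissipated = (KE_i − KE_f)/KE_i = 0.05714.

fraction ≈ 0.0571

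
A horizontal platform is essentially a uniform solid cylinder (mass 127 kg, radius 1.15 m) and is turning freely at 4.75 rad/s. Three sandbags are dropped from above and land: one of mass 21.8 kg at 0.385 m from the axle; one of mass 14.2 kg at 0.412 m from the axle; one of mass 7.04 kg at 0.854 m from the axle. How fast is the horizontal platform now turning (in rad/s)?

No external torque acts about the axle; L_before = L_after.
I_p = ½(127)(1.15)² = 83.98 kg·m².
Added inertia Σmr² = (21.8)(0.385)² + (14.2)(0.412)² + (7.04)(0.854)² = 10.78 kg·m²; I_f = 83.98 + 10.78 = 94.75 kg·m².
ω_f = I_p ω_i / I_f = (83.98)(4.75) / 94.75 = 4.210 rad/s.

ω_f ≈ 4.21 rad/s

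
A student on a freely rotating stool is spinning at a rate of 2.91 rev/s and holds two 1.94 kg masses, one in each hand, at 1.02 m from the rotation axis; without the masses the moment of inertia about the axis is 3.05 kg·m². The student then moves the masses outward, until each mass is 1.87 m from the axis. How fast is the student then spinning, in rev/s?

No external torque acts about the spin axis, so angular momentum is conserved.
I₁ = 3.05 + 2(1.94)(1.02)² = 7.087 kg·m²; I₂ = 3.05 + 2(1.94)(1.87)² = 16.62 kg·m².
ω₂ = I₁ω₁ / I₂ = (7.087)(2.91 rev/s) / (16.62) = 1.241 rev/s.

ω₂ ≈ 1.24 rev/s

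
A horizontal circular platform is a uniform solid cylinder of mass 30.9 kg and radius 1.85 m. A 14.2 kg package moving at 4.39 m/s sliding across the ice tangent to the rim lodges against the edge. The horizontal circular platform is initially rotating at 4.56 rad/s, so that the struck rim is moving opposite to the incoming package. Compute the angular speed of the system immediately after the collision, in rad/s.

|ω_f| ≈ 1.24 rad/s

About the central axle the impulsive forces during the collision are internal, so angular momentum about that axis is conserved.
I_p = ½(30.9)(1.85)² = 52.88 kg·m². Taking the sense of the package's angular momentum as positive, L_{package} = m v R = (14.2)(4.39)(1.85) = 115.3 kg·m²/s.
L_i = −I_p ω_p + m v R = −(52.88)(4.56) + 115.3 = -125.8 kg·m²/s.
After sticking, I_f = I_p + m R² = 52.88 + (14.2)(1.85)² = 101.5 kg·m².
ω_f = L_i / I_f = -125.8 / 101.5 = -1.240 rad/s.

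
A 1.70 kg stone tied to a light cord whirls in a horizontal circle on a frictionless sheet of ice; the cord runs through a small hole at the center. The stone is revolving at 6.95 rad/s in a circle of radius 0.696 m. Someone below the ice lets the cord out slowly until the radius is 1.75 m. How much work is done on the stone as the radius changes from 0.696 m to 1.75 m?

W ≈ -16.7 J

No torque about the axis ⇒ m r₁² ω₁ = m r₂² ω₂.
ω₂ = ω₁ (r₁/r₂)² = (6.95)(0.696/1.75)² = 1.099 rad/s.
W = ΔKE = ½m(v₂² − v₁²) = -16.74 J.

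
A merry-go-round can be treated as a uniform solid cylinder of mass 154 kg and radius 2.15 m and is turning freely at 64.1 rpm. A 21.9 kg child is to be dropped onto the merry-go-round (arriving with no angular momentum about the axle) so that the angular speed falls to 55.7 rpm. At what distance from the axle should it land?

No external torque acts about the axle; L_before = L_after.
I_p = ½(154)(2.15)² = 355.9 kg·m².
I_p ω_i = (I_p + m r²) ω_f ⇒ m r² = I_p(ω_i/ω_f − 1) = 355.9(64.1/55.7 − 1) = 53.68 kg·m².
r = √(53.68/21.9) = 1.566 m.

r ≈ 1.57 m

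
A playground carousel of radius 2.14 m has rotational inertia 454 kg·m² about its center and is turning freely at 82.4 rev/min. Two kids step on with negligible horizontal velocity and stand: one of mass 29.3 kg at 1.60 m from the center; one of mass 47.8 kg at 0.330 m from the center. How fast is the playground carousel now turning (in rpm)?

ω_f ≈ 70.0 rpm

The added mass arrives with no angular momentum about the center, and any external torque about the center is negligible, so the system's angular momentum is conserved.
Added inertia Σmr² = (29.3)(1.60)² + (47.8)(0.330)² = 80.21 kg·m²; I_f = 454.0 + 80.21 = 534.2 kg·m².
ω_f = I_p ω_i / I_f = (454.0)(82.4) / 534.2 = 70.03 rpm.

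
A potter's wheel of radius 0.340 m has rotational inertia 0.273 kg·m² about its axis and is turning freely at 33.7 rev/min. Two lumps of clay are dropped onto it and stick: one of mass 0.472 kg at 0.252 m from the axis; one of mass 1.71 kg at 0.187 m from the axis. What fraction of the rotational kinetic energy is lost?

fraction ≈ 0.247

No external torque acts about the axis; L_before = L_after.
Added inertia Σmr² = (0.472)(0.252)² + (1.71)(0.187)² = 0.08977 kg·m²; I_f = 0.2730 + 0.08977 = 0.3628 kg·m².
ω_f = I_p ω_i / I_f = (0.2730)(33.7) / 0.3628 = 25.36 rpm.
KE_i = ½(0.2730)(3.529 rad/s)² = 1.700 J; KE_f = ½(0.3628)(2.656)² = 1.279 J.
Fraction lost = 0.2475.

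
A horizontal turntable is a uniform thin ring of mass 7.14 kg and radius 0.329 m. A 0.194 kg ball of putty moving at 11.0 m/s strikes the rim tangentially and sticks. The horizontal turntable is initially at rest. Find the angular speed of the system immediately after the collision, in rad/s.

|ω_f| ≈ 0.884 rad/s

About the axle the impulsive forces during the collision are internal, so angular momentum about that axis is conserved.
I_p = (7.14)(0.329)² = 0.7728 kg·m². Taking the sense of the ball of putty's angular momentum as positive, L_{ball} = m v R = (0.194)(11.0)(0.329) = 0.7021 kg·m²/s.
L_i = 0 + 0.7021 = 0.7021 kg·m²/s.
After sticking, I_f = I_p + m R² = 0.7728 + (0.194)(0.329)² = 0.7938 kg·m².
ω_f = L_i / I_f = 0.7021 / 0.7938 = 0.8844 rad/s.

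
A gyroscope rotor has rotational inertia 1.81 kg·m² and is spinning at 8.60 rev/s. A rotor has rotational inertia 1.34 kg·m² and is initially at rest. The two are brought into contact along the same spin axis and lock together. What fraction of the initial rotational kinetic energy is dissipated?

fraction ≈ 0.425

The coupling torques are internal; angular momentum about the shared axis is conserved.
Taking A's sense as positive: L = (1.810)(8.60) = 15.57 kg·m²·rev/s.
Combined I = 1.810 + 1.340 = 3.150 kg·m².
ω_f = L / I = 15.57 / 3.150 = 4.942 rev/s.
KE_i = ½ΣIω² = 2642 J; KE_f = ½(3.150)(31.05)² = 1518 J.
Fraction dissipated = (KE_i − KE_f)/KE_i = 0.4254.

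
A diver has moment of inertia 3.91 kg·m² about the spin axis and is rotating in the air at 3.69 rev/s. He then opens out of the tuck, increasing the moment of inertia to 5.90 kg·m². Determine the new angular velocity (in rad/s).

With no external torque about the axis, L is conserved: I₁ω₁ = I₂ω₂.
ω₂ = I₁ω₁ / I₂ = (3.910)(3.69 rev/s) / (5.900) = 2.445 rev/s = 15.36 rad/s.

ω₂ ≈ 15.4 rad/s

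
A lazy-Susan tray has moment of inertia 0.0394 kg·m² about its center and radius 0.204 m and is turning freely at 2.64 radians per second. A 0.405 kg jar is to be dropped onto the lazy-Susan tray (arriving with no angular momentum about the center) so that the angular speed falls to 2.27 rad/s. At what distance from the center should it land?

r ≈ 0.126 m

No external torque acts about the center; L_before = L_after.
I_p ω_i = (I_p + m r²) ω_f ⇒ m r² = I_p(ω_i/ω_f − 1) = 0.03940(2.64/2.27 − 1) = 0.006422 kg·m².
r = √(0.006422/0.405) = 0.1259 m.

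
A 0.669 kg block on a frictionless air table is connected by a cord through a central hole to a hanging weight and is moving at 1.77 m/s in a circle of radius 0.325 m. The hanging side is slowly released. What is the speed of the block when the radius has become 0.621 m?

v₂ ≈ 0.926 m/s

The only horizontal force on the mass is along the cord (radial), so it exerts no torque about the hole and angular momentum m v r is conserved.
v₂ = v₁ r₁ / r₂ = (1.77)(0.325) / (0.621) = 0.9263 m/s.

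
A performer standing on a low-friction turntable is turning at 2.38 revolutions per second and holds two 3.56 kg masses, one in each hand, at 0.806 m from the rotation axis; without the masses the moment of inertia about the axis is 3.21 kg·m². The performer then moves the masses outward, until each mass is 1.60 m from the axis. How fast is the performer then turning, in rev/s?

ω₂ ≈ 0.870 rev/s

No external torque acts about the spin axis, so angular momentum is conserved.
I₁ = 3.21 + 2(3.56)(0.806)² = 7.835 kg·m²; I₂ = 3.21 + 2(3.56)(1.60)² = 21.44 kg·m².
ω₂ = I₁ω₁ / I₂ = (7.835)(2.38 rev/s) / (21.44) = 0.8699 rev/s.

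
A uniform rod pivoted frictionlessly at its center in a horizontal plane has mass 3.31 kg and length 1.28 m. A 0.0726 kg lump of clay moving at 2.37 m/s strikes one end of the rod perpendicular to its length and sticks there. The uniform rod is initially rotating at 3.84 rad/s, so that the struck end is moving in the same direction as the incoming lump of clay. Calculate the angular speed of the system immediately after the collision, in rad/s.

The axle reaction passes through the pivot and exerts no torque about it; angular momentum about the pivot is conserved through the impact.
I_p = (1/12)(3.31)(1.28)² = 0.4519 kg·m². Taking the sense of the lump of clay's angular momentum as positive, L_{lump} = m v R = (0.0726)(2.37)(1.28/2) = 0.1101 kg·m²/s.
L_i = +I_p ω_p + m v R = +(0.4519)(3.84) + 0.1101 = 1.846 kg·m²/s.
After sticking, I_f = I_p + m R² = 0.4519 + (0.0726)(1.28/2)² = 0.4817 kg·m².
ω_f = L_i / I_f = 1.846 / 0.4817 = 3.832 rad/s.

|ω_f| ≈ 3.83 rad/s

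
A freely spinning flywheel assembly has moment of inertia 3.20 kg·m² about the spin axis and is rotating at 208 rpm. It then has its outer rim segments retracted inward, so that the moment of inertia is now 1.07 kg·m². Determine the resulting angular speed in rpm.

ω₂ ≈ 622 rpm

No external torque acts about the spin axis, so angular momentum is conserved.
ω₂ = I₁ω₁ / I₂ = (3.200)(208 rpm) / (1.070) = 622.1 rpm.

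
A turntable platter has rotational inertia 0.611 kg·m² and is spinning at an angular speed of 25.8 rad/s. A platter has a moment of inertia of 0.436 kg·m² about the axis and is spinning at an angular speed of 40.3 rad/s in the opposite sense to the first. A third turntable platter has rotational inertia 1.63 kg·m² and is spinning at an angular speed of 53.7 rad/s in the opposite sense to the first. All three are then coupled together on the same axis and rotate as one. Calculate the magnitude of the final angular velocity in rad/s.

The coupling torques are internal; angular momentum about the shared axis is conserved.
Taking A's sense as positive: L = (0.6110)(25.8) − (0.4360)(40.3) − (1.630)(53.7) = -89.34 kg·m²·rad/s.
Combined I = 0.6110 + 0.4360 + 1.630 = 2.677 kg·m².
ω_f = L / I = -89.34 / 2.677 = -33.37 rad/s.

|ω_f| ≈ 33.4 rad/s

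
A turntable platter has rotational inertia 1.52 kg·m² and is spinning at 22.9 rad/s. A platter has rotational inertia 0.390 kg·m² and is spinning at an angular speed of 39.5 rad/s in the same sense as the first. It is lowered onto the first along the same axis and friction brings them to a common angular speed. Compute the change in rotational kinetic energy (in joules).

No external torque acts about the common axis, so total angular momentum is conserved.
Taking A's sense as positive: L = (1.520)(22.9) + (0.3900)(39.5) = 50.21 kg·m²·rad/s.
Combined I = 1.520 + 0.3900 = 1.910 kg·m².
ω_f = L / I = 50.21 / 1.910 = 26.29 rad/s.
KE_i = ½ΣIω² = 702.8 J; KE_f = ½(1.910)(26.29)² = 660.0 J.

ΔKE ≈ -42.8 J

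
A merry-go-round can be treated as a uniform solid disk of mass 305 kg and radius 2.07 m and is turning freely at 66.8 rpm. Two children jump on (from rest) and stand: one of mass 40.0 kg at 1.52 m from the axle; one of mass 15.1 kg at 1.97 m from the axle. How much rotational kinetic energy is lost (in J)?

The added mass arrives with no angular momentum about the axle, and any external torque about the axle is negligible, so the system's angular momentum is conserved.
I_p = ½(305)(2.07)² = 653.4 kg·m².
Added inertia Σmr² = (40.0)(1.52)² + (15.1)(1.97)² = 151.0 kg·m²; I_f = 653.4 + 151.0 = 804.5 kg·m².
ω_f = I_p ω_i / I_f = (653.4)(66.8) / 804.5 = 54.26 rpm.
KE_i = ½(653.4)(6.995 rad/s)² = 15990 J; KE_f = ½(804.5)(5.682)² = 12990 J.

energy lost ≈ 3000 J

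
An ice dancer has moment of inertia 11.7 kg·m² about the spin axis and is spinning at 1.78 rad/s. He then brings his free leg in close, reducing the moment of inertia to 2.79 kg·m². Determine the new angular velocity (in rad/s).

ω₂ ≈ 7.46 rad/s

No external torque acts about the spin axis, so angular momentum is conserved.
ω₂ = I₁ω₁ / I₂ = (11.70)(1.78 rad/s) / (2.790) = 7.465 rad/s.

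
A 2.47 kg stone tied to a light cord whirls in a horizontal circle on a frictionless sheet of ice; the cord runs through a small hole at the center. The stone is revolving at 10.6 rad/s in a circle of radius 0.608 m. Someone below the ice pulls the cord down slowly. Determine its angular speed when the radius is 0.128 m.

ω₂ ≈ 239 rad/s

The constraining force is radial, so m r² ω about the center is conserved.
ω₂ = ω₁ (r₁/r₂)² = (10.6)(0.608/0.128)² = 239.2 rad/s.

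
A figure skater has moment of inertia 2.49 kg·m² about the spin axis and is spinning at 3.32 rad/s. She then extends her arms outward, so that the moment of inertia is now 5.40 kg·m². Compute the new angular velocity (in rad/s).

ω₂ ≈ 1.53 rad/s

With no external torque about the axis, L is conserved: I₁ω₁ = I₂ω₂.
ω₂ = I₁ω₁ / I₂ = (2.490)(3.32 rad/s) / (5.400) = 1.531 rad/s.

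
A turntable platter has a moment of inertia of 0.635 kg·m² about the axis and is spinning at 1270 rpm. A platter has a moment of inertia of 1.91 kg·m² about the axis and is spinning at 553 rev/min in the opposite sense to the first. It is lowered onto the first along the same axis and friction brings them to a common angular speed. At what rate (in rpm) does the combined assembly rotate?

The coupling torques are internal; angular momentum about the shared axis is conserved.
Taking A's sense as positive: L = (0.6350)(1270) − (1.910)(553) = -249.8 kg·m²·rpm.
Combined I = 0.6350 + 1.910 = 2.545 kg·m².
ω_f = L / I = -249.8 / 2.545 = -98.15 rpm.

|ω_f| ≈ 98.1 rpm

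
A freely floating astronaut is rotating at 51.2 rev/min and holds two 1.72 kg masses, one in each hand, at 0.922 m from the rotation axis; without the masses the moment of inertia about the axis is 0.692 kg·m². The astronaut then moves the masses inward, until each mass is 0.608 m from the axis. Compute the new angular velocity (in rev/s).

ω₂ ≈ 1.57 rev/s

No external torque acts about the spin axis, so angular momentum is conserved.
I₁ = 0.692 + 2(1.72)(0.922)² = 3.616 kg·m²; I₂ = 0.692 + 2(1.72)(0.608)² = 1.964 kg·m².
ω₂ = I₁ω₁ / I₂ = (3.616)(51.2 rpm) / (1.964) = 94.29 rpm = 1.572 rev/s.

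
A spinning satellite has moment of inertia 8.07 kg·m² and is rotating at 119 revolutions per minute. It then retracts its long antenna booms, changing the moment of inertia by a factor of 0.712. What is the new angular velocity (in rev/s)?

No external torque acts about the spin axis, so angular momentum is conserved.
I₂ = 0.712 × 8.07 = 5.746 kg·m².
ω₂ = I₁ω₁ / I₂ = (8.070)(119 rpm) / (5.746) = 167.1 rpm = 2.786 rev/s.

ω₂ ≈ 2.79 rev/s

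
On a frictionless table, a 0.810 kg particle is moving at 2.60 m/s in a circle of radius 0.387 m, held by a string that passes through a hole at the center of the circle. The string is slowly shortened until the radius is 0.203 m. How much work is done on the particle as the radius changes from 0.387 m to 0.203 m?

W ≈ 7.21 J

Central (radial) force ⇒ zero torque about the center ⇒ m v r is constant.
v₂ = v₁ r₁ / r₂ = (2.60)(0.387) / (0.203) = 4.957 m/s.
W = ΔKE = ½m(v₂² − v₁²) = 7.212 J.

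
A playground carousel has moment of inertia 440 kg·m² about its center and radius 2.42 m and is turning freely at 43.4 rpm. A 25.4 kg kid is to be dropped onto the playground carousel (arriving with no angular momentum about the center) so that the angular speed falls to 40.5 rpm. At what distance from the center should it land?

The added mass arrives with no angular momentum about the center, and any external torque about the center is negligible, so the system's angular momentum is conserved.
I_p ω_i = (I_p + m r²) ω_f ⇒ m r² = I_p(ω_i/ω_f − 1) = 440.0(43.4/40.5 − 1) = 31.51 kg·m².
r = √(31.51/25.4) = 1.114 m.

r ≈ 1.11 m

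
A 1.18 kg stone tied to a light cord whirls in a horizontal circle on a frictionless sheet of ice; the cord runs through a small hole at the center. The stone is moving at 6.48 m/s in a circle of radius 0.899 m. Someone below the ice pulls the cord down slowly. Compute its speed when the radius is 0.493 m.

The only horizontal force on the mass is along the cord (radial), so it exerts no torque about the hole and angular momentum m v r is conserved.
v₂ = v₁ r₁ / r₂ = (6.48)(0.899) / (0.493) = 11.82 m/s.

v₂ ≈ 11.8 m/s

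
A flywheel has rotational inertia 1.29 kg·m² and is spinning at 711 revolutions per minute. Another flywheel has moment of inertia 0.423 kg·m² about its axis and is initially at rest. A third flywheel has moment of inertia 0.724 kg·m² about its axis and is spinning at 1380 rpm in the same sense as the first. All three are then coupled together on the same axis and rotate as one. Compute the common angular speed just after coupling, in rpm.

|ω_f| ≈ 786 rpm

The coupling torques are internal; angular momentum about the shared axis is conserved.
Taking A's sense as positive: L = (1.290)(711) + (0.7240)(1380) = 1916 kg·m²·rpm.
Combined I = 1.290 + 0.4230 + 0.7240 = 2.437 kg·m².
ω_f = L / I = 1916 / 2.437 = 786.3 rpm.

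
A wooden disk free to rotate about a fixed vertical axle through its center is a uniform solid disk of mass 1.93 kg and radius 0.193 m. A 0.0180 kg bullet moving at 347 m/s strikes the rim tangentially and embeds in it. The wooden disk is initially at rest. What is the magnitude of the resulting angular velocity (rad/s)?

|ω_f| ≈ 32.9 rad/s

The axle reaction passes through the axle and exerts no torque about it; angular momentum about the axle is conserved through the impact.
I_p = ½(1.93)(0.193)² = 0.03595 kg·m². Taking the sense of the bullet's angular momentum as positive, L_{bullet} = m v R = (0.0180)(347)(0.193) = 1.205 kg·m²/s.
L_i = 0 + 1.205 = 1.205 kg·m²/s.
After sticking, I_f = I_p + m R² = 0.03595 + (0.0180)(0.193)² = 0.03662 kg·m².
ω_f = L_i / I_f = 1.205 / 0.03662 = 32.92 rad/s.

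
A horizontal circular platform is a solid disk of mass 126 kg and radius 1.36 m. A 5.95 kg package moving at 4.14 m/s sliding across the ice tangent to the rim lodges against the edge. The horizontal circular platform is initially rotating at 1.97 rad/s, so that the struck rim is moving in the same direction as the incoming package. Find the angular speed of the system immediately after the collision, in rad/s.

About the central axle the impulsive forces during the collision are internal, so angular momentum about that axis is conserved.
I_p = ½(126)(1.36)² = 116.5 kg·m². Taking the sense of the package's angular momentum as positive, L_{package} = m v R = (5.95)(4.14)(1.36) = 33.50 kg·m²/s.
L_i = +I_p ω_p + m v R = +(116.5)(1.97) + 33.50 = 263.1 kg·m²/s.
After sticking, I_f = I_p + m R² = 116.5 + (5.95)(1.36)² = 127.5 kg·m².
ω_f = L_i / I_f = 263.1 / 127.5 = 2.063 rad/s.

|ω_f| ≈ 2.06 rad/s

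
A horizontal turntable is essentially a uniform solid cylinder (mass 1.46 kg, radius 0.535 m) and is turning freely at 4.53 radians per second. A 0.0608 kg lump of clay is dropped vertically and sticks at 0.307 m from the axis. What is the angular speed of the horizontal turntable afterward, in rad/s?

No external torque acts about the axis; L_before = L_after.
I_p = ½(1.46)(0.535)² = 0.2089 kg·m².
Added inertia Σmr² = (0.0608)(0.307)² = 0.005730 kg·m²; I_f = 0.2089 + 0.005730 = 0.2147 kg·m².
ω_f = I_p ω_i / I_f = (0.2089)(4.53) / 0.2147 = 4.409 rad/s.

ω_f ≈ 4.41 rad/s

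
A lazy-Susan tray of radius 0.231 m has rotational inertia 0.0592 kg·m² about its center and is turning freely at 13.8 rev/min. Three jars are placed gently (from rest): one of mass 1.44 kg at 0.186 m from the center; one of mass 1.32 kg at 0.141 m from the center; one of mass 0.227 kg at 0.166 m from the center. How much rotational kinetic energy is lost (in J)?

The added mass arrives with no angular momentum about the center, and any external torque about the center is negligible, so the system's angular momentum is conserved.
Added inertia Σmr² = (1.44)(0.186)² + (1.32)(0.141)² + (0.227)(0.166)² = 0.08232 kg·m²; I_f = 0.05920 + 0.08232 = 0.1415 kg·m².
ω_f = I_p ω_i / I_f = (0.05920)(13.8) / 0.1415 = 5.773 rpm.
KE_i = ½(0.05920)(1.445 rad/s)² = 0.06182 J; KE_f = ½(0.1415)(0.6045)² = 0.02586 J.

energy lost ≈ 0.0360 J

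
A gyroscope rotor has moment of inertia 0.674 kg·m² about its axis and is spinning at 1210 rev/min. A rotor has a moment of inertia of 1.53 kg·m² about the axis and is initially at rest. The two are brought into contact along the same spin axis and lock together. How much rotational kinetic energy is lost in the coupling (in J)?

No external torque acts about the common axis, so total angular momentum is conserved.
Taking A's sense as positive: L = (0.6740)(1210) = 815.5 kg·m²·rpm.
Combined I = 0.6740 + 1.530 = 2.204 kg·m².
ω_f = L / I = 815.5 / 2.204 = 370.0 rpm.
KE_i = ½ΣIω² = 5411 J; KE_f = ½(2.204)(38.75)² = 1655 J.

ΔKE lost ≈ 3760 J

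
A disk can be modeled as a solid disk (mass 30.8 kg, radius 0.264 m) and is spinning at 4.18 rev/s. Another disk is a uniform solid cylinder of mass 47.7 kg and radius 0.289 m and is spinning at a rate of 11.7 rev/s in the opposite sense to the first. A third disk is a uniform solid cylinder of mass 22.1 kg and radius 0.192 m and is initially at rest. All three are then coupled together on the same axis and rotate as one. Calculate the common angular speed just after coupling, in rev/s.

|ω_f| ≈ 5.42 rev/s

No external torque acts about the common axis, so total angular momentum is conserved.
Moments of inertia: I_A = ½(30.8)(0.264)² = 1.073 kg·m²; I_B = ½(47.7)(0.289)² = 1.992 kg·m²; I_C = ½(22.1)(0.192)² = 0.4073 kg·m².
Taking A's sense as positive: L = (1.073)(4.18) − (1.992)(11.7) = -18.82 kg·m²·rev/s.
Combined I = 1.073 + 1.992 + 0.4073 = 3.473 kg·m².
ω_f = L / I = -18.82 / 3.473 = -5.419 rev/s.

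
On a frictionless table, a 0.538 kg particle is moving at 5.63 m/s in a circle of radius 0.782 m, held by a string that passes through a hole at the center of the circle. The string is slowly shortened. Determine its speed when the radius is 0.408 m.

v₂ ≈ 10.8 m/s

Central (radial) force ⇒ zero torque about the center ⇒ m v r is constant.
v₂ = v₁ r₁ / r₂ = (5.63)(0.782) / (0.408) = 10.79 m/s.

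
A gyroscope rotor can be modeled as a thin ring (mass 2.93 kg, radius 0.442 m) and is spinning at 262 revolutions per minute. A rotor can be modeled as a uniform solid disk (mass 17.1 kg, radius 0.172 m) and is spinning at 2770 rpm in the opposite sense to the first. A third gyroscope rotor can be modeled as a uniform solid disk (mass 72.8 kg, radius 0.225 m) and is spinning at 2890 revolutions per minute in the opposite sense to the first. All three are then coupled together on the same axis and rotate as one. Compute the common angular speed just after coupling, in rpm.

The coupling torques are internal; angular momentum about the shared axis is conserved.
Moments of inertia: I_A = (2.93)(0.442)² = 0.5724 kg·m²; I_B = ½(17.1)(0.172)² = 0.2529 kg·m²; I_C = ½(72.8)(0.225)² = 1.843 kg·m².
Taking A's sense as positive: L = (0.5724)(262) − (0.2529)(2770) − (1.843)(2890) = -5876 kg·m²·rpm.
Combined I = 0.5724 + 0.2529 + 1.843 = 2.668 kg·m².
ω_f = L / I = -5876 / 2.668 = -2202 rpm.

|ω_f| ≈ 2200 rpm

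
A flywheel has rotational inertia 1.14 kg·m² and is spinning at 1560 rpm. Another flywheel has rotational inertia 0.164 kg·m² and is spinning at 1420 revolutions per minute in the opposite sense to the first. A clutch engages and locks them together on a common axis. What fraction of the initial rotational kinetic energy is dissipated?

The coupling torques are internal; angular momentum about the shared axis is conserved.
Taking A's sense as positive: L = (1.140)(1560) − (0.1640)(1420) = 1546 kg·m²·rpm.
Combined I = 1.140 + 0.1640 = 1.304 kg·m².
ω_f = L / I = 1546 / 1.304 = 1185 rpm.
KE_i = ½ΣIω² = 17030 J; KE_f = ½(1.304)(124.1)² = 10040 J.
Fraction dissipated = (KE_i − KE_f)/KE_i = 0.4101.

fraction ≈ 0.410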